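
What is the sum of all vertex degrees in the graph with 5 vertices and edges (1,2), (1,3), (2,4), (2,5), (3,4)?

Step 1: Count edges incident to each vertex:
  deg(1) = 2 (neighbors: 2, 3)
  deg(2) = 3 (neighbors: 1, 4, 5)
  deg(3) = 2 (neighbors: 1, 4)
  deg(4) = 2 (neighbors: 2, 3)
  deg(5) = 1 (neighbors: 2)

Step 2: Sum all degrees:
  2 + 3 + 2 + 2 + 1 = 10

Verification: sum of degrees = 2 * |E| = 2 * 5 = 10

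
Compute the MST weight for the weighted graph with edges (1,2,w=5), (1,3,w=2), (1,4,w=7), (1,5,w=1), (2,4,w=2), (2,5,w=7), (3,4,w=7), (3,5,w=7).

Apply Kruskal's algorithm (sort edges by weight, add if no cycle):

Sorted edges by weight:
  (1,5) w=1
  (1,3) w=2
  (2,4) w=2
  (1,2) w=5
  (1,4) w=7
  (2,5) w=7
  (3,4) w=7
  (3,5) w=7

Add edge (1,5) w=1 -- no cycle. Running total: 1
Add edge (1,3) w=2 -- no cycle. Running total: 3
Add edge (2,4) w=2 -- no cycle. Running total: 5
Add edge (1,2) w=5 -- no cycle. Running total: 10

MST edges: (1,5,w=1), (1,3,w=2), (2,4,w=2), (1,2,w=5)
Total MST weight: 1 + 2 + 2 + 5 = 10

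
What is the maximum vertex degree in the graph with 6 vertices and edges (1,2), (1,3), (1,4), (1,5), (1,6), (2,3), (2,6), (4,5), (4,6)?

Step 1: Count edges incident to each vertex:
  deg(1) = 5 (neighbors: 2, 3, 4, 5, 6)
  deg(2) = 3 (neighbors: 1, 3, 6)
  deg(3) = 2 (neighbors: 1, 2)
  deg(4) = 3 (neighbors: 1, 5, 6)
  deg(5) = 2 (neighbors: 1, 4)
  deg(6) = 3 (neighbors: 1, 2, 4)

Step 2: Find maximum:
  max(5, 3, 2, 3, 2, 3) = 5 (vertex 1)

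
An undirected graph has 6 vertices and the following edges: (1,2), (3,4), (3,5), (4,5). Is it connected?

Step 1: Build adjacency list from edges:
  1: 2
  2: 1
  3: 4, 5
  4: 3, 5
  5: 3, 4
  6: (none)

Step 2: Run BFS/DFS from vertex 1:
  Visited: {1, 2}
  Reached 2 of 6 vertices

Step 3: Only 2 of 6 vertices reached. Graph is disconnected.
Connected components: {1, 2}, {3, 4, 5}, {6}
Answer: No, the graph is not connected (3 components).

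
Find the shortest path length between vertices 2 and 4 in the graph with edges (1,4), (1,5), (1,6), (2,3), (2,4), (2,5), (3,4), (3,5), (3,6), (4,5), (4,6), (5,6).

Step 1: Build adjacency list:
  1: 4, 5, 6
  2: 3, 4, 5
  3: 2, 4, 5, 6
  4: 1, 2, 3, 5, 6
  5: 1, 2, 3, 4, 6
  6: 1, 3, 4, 5

Step 2: BFS from vertex 2 to find shortest path to 4:
  vertex 3 reached at distance 1
  vertex 4 reached at distance 1

Step 3: Shortest path: 2 -> 4
Path length: 1 edge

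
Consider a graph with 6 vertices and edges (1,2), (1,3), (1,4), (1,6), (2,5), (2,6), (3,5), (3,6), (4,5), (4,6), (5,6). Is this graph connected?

Step 1: Build adjacency list from edges:
  1: 2, 3, 4, 6
  2: 1, 5, 6
  3: 1, 5, 6
  4: 1, 5, 6
  5: 2, 3, 4, 6
  6: 1, 2, 3, 4, 5

Step 2: Run BFS/DFS from vertex 1:
  Visited: {1, 2, 3, 4, 6, 5}
  Reached 6 of 6 vertices

Step 3: All 6 vertices reached from vertex 1, so the graph is connected.
Answer: Yes, the graph is connected.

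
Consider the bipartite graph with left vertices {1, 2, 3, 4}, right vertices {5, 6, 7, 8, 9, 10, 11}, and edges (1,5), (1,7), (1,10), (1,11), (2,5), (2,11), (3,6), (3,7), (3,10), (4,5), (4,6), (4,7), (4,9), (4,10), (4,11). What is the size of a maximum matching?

Step 1: List the neighbors of each left vertex:
  1: 5, 7, 10, 11
  2: 5, 11
  3: 6, 7, 10
  4: 5, 6, 7, 9, 10, 11

Step 2: Greedily match left vertices, then look for augmenting paths:
  Match 1 -- 5
  Match 2 -- 11
  Match 3 -- 6
  Match 4 -- 7
  No augmenting path remains.

Step 3: Verify this is maximum:
  Matching size 4 = min(|L|, |R|) = min(4, 7), which is an upper bound, so this matching is maximum.

Maximum matching: {(1,5), (2,11), (3,6), (4,7)}
Size: 4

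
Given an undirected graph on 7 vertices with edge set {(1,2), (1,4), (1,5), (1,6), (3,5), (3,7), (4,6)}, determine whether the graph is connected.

Step 1: Build adjacency list from edges:
  1: 2, 4, 5, 6
  2: 1
  3: 5, 7
  4: 1, 6
  5: 1, 3
  6: 1, 4
  7: 3

Step 2: Run BFS/DFS from vertex 1:
  Visited: {1, 2, 4, 5, 6, 3, 7}
  Reached 7 of 7 vertices

Step 3: All 7 vertices reached from vertex 1, so the graph is connected.
Answer: Yes, the graph is connected.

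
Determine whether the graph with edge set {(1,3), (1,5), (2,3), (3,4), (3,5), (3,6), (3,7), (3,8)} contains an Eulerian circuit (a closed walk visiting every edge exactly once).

Step 1: Find the degree of each vertex:
  deg(1) = 2
  deg(2) = 1
  deg(3) = 7
  deg(4) = 1
  deg(5) = 2
  deg(6) = 1
  deg(7) = 1
  deg(8) = 1

Step 2: Count vertices with odd degree:
  Odd-degree vertices: 2, 3, 4, 6, 7, 8 (6 total)

Step 3: Apply Euler's theorem:
  - Eulerian circuit exists iff graph is connected and all vertices have even degree
  - Eulerian path exists iff graph is connected and has 0 or 2 odd-degree vertices

Graph has 6 odd-degree vertices (need 0 or 2).
Neither Eulerian path nor Eulerian circuit exists.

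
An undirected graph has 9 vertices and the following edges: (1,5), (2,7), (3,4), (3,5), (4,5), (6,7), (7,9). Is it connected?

Step 1: Build adjacency list from edges:
  1: 5
  2: 7
  3: 4, 5
  4: 3, 5
  5: 1, 3, 4
  6: 7
  7: 2, 6, 9
  8: (none)
  9: 7

Step 2: Run BFS/DFS from vertex 1:
  Visited: {1, 5, 3, 4}
  Reached 4 of 9 vertices

Step 3: Only 4 of 9 vertices reached. Graph is disconnected.
Connected components: {1, 3, 4, 5}, {2, 6, 7, 9}, {8}
Answer: No, the graph is not connected (3 components).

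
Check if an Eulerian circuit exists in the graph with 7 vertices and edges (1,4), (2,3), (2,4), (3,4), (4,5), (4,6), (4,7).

Step 1: Find the degree of each vertex:
  deg(1) = 1
  deg(2) = 2
  deg(3) = 2
  deg(4) = 6
  deg(5) = 1
  deg(6) = 1
  deg(7) = 1

Step 2: Count vertices with odd degree:
  Odd-degree vertices: 1, 5, 6, 7 (4 total)

Step 3: Apply Euler's theorem:
  - Eulerian circuit exists iff graph is connected and all vertices have even degree
  - Eulerian path exists iff graph is connected and has 0 or 2 odd-degree vertices

Graph has 4 odd-degree vertices (need 0 or 2).
Neither Eulerian path nor Eulerian circuit exists.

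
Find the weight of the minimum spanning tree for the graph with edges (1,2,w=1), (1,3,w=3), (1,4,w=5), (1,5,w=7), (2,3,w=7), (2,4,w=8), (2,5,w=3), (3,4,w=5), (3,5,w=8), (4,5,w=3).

Apply Kruskal's algorithm (sort edges by weight, add if no cycle):

Sorted edges by weight:
  (1,2) w=1
  (1,3) w=3
  (2,5) w=3
  (4,5) w=3
  (1,4) w=5
  (3,4) w=5
  (1,5) w=7
  (2,3) w=7
  (2,4) w=8
  (3,5) w=8

Add edge (1,2) w=1 -- no cycle. Running total: 1
Add edge (1,3) w=3 -- no cycle. Running total: 4
Add edge (2,5) w=3 -- no cycle. Running total: 7
Add edge (4,5) w=3 -- no cycle. Running total: 10

MST edges: (1,2,w=1), (1,3,w=3), (2,5,w=3), (4,5,w=3)
Total MST weight: 1 + 3 + 3 + 3 = 10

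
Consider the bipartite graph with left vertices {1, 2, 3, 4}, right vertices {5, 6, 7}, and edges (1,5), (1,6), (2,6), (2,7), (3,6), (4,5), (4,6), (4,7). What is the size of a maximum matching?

Step 1: List the neighbors of each left vertex:
  1: 5, 6
  2: 6, 7
  3: 6
  4: 5, 6, 7

Step 2: Greedily match left vertices, then look for augmenting paths:
  Match 1 -- 5
  Match 2 -- 6
  Match 4 -- 7
  No augmenting path remains.

Step 3: Verify this is maximum:
  Matching size 3 = min(|L|, |R|) = min(4, 3), which is an upper bound, so this matching is maximum.

Maximum matching: {(1,5), (2,6), (4,7)}
Size: 3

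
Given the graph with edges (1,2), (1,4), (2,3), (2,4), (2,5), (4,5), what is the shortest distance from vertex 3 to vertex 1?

Step 1: Build adjacency list:
  1: 2, 4
  2: 1, 3, 4, 5
  3: 2
  4: 1, 2, 5
  5: 2, 4

Step 2: BFS from vertex 3 to find shortest path to 1:
  vertex 2 reached at distance 1
  vertex 1 reached at distance 2

Step 3: Shortest path: 3 -> 2 -> 1
Path length: 2 edges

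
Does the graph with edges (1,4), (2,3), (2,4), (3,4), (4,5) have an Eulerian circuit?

Step 1: Find the degree of each vertex:
  deg(1) = 1
  deg(2) = 2
  deg(3) = 2
  deg(4) = 4
  deg(5) = 1

Step 2: Count vertices with odd degree:
  Odd-degree vertices: 1, 5 (2 total)

Step 3: Apply Euler's theorem:
  - Eulerian circuit exists iff graph is connected and all vertices have even degree
  - Eulerian path exists iff graph is connected and has 0 or 2 odd-degree vertices

Graph is connected with exactly 2 odd-degree vertices (1, 5).
Eulerian path exists (starting and ending at the odd-degree vertices), but no Eulerian circuit.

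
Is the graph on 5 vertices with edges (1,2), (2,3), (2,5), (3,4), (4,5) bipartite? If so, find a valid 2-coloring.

Step 1: Attempt 2-coloring using BFS:
  Start at vertex 1, assign color 0
  Color vertex 2 with color 1 (neighbor of 1)
  Color vertex 3 with color 0 (neighbor of 2)
  Color vertex 5 with color 0 (neighbor of 2)
  Color vertex 4 with color 1 (neighbor of 3)

Step 2: 2-coloring succeeded. No conflicts found.
  Set A (color 0): {1, 3, 5}
  Set B (color 1): {2, 4}

The graph is bipartite with partition {1, 3, 5}, {2, 4}.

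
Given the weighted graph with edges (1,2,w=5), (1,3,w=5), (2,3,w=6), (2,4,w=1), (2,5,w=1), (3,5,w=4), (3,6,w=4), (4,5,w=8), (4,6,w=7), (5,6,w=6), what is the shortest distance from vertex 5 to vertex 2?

Step 1: Build adjacency list with weights:
  1: 2(w=5), 3(w=5)
  2: 1(w=5), 3(w=6), 4(w=1), 5(w=1)
  3: 1(w=5), 2(w=6), 5(w=4), 6(w=4)
  4: 2(w=1), 5(w=8), 6(w=7)
  5: 2(w=1), 3(w=4), 4(w=8), 6(w=6)
  6: 3(w=4), 4(w=7), 5(w=6)

Step 2: Apply Dijkstra's algorithm from vertex 5:
  Visit vertex 5 (distance=0)
    Update dist[2] = 1
    Update dist[3] = 4
    Update dist[4] = 8
    Update dist[6] = 6
  Visit vertex 2 (distance=1)
    Update dist[1] = 6
    Update dist[4] = 2

Step 3: Shortest path: 5 -> 2
Total weight: 1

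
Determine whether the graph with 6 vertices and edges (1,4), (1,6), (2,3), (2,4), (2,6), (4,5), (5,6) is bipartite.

Step 1: Attempt 2-coloring using BFS:
  Start at vertex 1, assign color 0
  Color vertex 4 with color 1 (neighbor of 1)
  Color vertex 6 with color 1 (neighbor of 1)
  Color vertex 2 with color 0 (neighbor of 4)
  Color vertex 5 with color 0 (neighbor of 4)
  Color vertex 3 with color 1 (neighbor of 2)

Step 2: 2-coloring succeeded. No conflicts found.
  Set A (color 0): {1, 2, 5}
  Set B (color 1): {3, 4, 6}

The graph is bipartite with partition {1, 2, 5}, {3, 4, 6}.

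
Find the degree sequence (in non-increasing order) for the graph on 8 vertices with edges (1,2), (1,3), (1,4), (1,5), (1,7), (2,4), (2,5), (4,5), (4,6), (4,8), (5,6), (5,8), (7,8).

Step 1: Count edges incident to each vertex:
  deg(1) = 5 (neighbors: 2, 3, 4, 5, 7)
  deg(2) = 3 (neighbors: 1, 4, 5)
  deg(3) = 1 (neighbors: 1)
  deg(4) = 5 (neighbors: 1, 2, 5, 6, 8)
  deg(5) = 5 (neighbors: 1, 2, 4, 6, 8)
  deg(6) = 2 (neighbors: 4, 5)
  deg(7) = 2 (neighbors: 1, 8)
  deg(8) = 3 (neighbors: 4, 5, 7)

Step 2: Sort degrees in non-increasing order:
  Degrees: [5, 3, 1, 5, 5, 2, 2, 3] -> sorted: [5, 5, 5, 3, 3, 2, 2, 1]

Degree sequence: [5, 5, 5, 3, 3, 2, 2, 1]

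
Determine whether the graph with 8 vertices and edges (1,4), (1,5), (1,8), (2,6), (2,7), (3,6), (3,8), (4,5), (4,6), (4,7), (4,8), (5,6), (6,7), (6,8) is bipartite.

Step 1: Attempt 2-coloring using BFS:
  Start at vertex 1, assign color 0
  Color vertex 4 with color 1 (neighbor of 1)
  Color vertex 5 with color 1 (neighbor of 1)
  Color vertex 8 with color 1 (neighbor of 1)

Step 2: Conflict found! Vertices 4 and 5 are adjacent but have the same color.
This means the graph contains an odd cycle.

The graph is NOT bipartite.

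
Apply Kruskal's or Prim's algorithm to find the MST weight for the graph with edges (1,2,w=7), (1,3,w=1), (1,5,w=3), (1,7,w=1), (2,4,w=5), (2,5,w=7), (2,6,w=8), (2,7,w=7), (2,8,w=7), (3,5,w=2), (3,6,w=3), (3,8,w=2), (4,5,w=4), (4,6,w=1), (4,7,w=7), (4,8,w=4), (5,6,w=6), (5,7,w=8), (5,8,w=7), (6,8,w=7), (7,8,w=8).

Apply Kruskal's algorithm (sort edges by weight, add if no cycle):

Sorted edges by weight:
  (1,3) w=1
  (1,7) w=1
  (4,6) w=1
  (3,5) w=2
  (3,8) w=2
  (1,5) w=3
  (3,6) w=3
  (4,8) w=4
  (4,5) w=4
  (2,4) w=5
  (5,6) w=6
  (1,2) w=7
  (2,5) w=7
  (2,7) w=7
  (2,8) w=7
  (4,7) w=7
  (5,8) w=7
  (6,8) w=7
  (2,6) w=8
  (5,7) w=8
  (7,8) w=8

Add edge (1,3) w=1 -- no cycle. Running total: 1
Add edge (1,7) w=1 -- no cycle. Running total: 2
Add edge (4,6) w=1 -- no cycle. Running total: 3
Add edge (3,5) w=2 -- no cycle. Running total: 5
Add edge (3,8) w=2 -- no cycle. Running total: 7
Skip edge (1,5) w=3 -- would create cycle
Add edge (3,6) w=3 -- no cycle. Running total: 10
Skip edge (4,8) w=4 -- would create cycle
Skip edge (4,5) w=4 -- would create cycle
Add edge (2,4) w=5 -- no cycle. Running total: 15

MST edges: (1,3,w=1), (1,7,w=1), (4,6,w=1), (3,5,w=2), (3,8,w=2), (3,6,w=3), (2,4,w=5)
Total MST weight: 1 + 1 + 1 + 2 + 2 + 3 + 5 = 15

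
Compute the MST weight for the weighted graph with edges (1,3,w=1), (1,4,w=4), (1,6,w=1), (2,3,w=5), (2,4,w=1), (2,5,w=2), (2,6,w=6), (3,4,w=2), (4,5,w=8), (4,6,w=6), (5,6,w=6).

Apply Kruskal's algorithm (sort edges by weight, add if no cycle):

Sorted edges by weight:
  (1,3) w=1
  (1,6) w=1
  (2,4) w=1
  (2,5) w=2
  (3,4) w=2
  (1,4) w=4
  (2,3) w=5
  (2,6) w=6
  (4,6) w=6
  (5,6) w=6
  (4,5) w=8

Add edge (1,3) w=1 -- no cycle. Running total: 1
Add edge (1,6) w=1 -- no cycle. Running total: 2
Add edge (2,4) w=1 -- no cycle. Running total: 3
Add edge (2,5) w=2 -- no cycle. Running total: 5
Add edge (3,4) w=2 -- no cycle. Running total: 7

MST edges: (1,3,w=1), (1,6,w=1), (2,4,w=1), (2,5,w=2), (3,4,w=2)
Total MST weight: 1 + 1 + 1 + 2 + 2 = 7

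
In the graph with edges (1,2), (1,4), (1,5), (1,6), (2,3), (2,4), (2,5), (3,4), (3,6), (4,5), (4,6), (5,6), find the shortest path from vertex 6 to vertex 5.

Step 1: Build adjacency list:
  1: 2, 4, 5, 6
  2: 1, 3, 4, 5
  3: 2, 4, 6
  4: 1, 2, 3, 5, 6
  5: 1, 2, 4, 6
  6: 1, 3, 4, 5

Step 2: BFS from vertex 6 to find shortest path to 5:
  vertex 1 reached at distance 1
  vertex 3 reached at distance 1
  vertex 4 reached at distance 1
  vertex 5 reached at distance 1

Step 3: Shortest path: 6 -> 5
Path length: 1 edge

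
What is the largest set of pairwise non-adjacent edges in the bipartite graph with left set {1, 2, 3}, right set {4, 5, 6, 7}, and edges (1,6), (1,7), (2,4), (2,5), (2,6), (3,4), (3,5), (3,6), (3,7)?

Step 1: List the neighbors of each left vertex:
  1: 6, 7
  2: 4, 5, 6
  3: 4, 5, 6, 7

Step 2: Greedily match left vertices, then look for augmenting paths:
  Match 1 -- 6
  Match 2 -- 4
  Match 3 -- 5
  No augmenting path remains.

Step 3: Verify this is maximum:
  Matching size 3 = min(|L|, |R|) = min(3, 4), which is an upper bound, so this matching is maximum.

Maximum matching: {(1,6), (2,4), (3,5)}
Size: 3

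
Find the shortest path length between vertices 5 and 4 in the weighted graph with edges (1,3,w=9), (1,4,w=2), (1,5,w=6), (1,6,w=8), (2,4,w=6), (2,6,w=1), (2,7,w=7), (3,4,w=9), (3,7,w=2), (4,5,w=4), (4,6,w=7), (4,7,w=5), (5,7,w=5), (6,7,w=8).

Step 1: Build adjacency list with weights:
  1: 3(w=9), 4(w=2), 5(w=6), 6(w=8)
  2: 4(w=6), 6(w=1), 7(w=7)
  3: 1(w=9), 4(w=9), 7(w=2)
  4: 1(w=2), 2(w=6), 3(w=9), 5(w=4), 6(w=7), 7(w=5)
  5: 1(w=6), 4(w=4), 7(w=5)
  6: 1(w=8), 2(w=1), 4(w=7), 7(w=8)
  7: 2(w=7), 3(w=2), 4(w=5), 5(w=5), 6(w=8)

Step 2: Apply Dijkstra's algorithm from vertex 5:
  Visit vertex 5 (distance=0)
    Update dist[1] = 6
    Update dist[4] = 4
    Update dist[7] = 5
  Visit vertex 4 (distance=4)
    Update dist[2] = 10
    Update dist[3] = 13
    Update dist[6] = 11

Step 3: Shortest path: 5 -> 4
Total weight: 4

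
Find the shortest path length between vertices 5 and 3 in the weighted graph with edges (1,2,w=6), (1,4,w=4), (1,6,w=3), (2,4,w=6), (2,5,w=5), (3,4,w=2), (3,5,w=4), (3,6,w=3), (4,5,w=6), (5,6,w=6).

Step 1: Build adjacency list with weights:
  1: 2(w=6), 4(w=4), 6(w=3)
  2: 1(w=6), 4(w=6), 5(w=5)
  3: 4(w=2), 5(w=4), 6(w=3)
  4: 1(w=4), 2(w=6), 3(w=2), 5(w=6)
  5: 2(w=5), 3(w=4), 4(w=6), 6(w=6)
  6: 1(w=3), 3(w=3), 5(w=6)

Step 2: Apply Dijkstra's algorithm from vertex 5:
  Visit vertex 5 (distance=0)
    Update dist[2] = 5
    Update dist[3] = 4
    Update dist[4] = 6
    Update dist[6] = 6
  Visit vertex 3 (distance=4)

Step 3: Shortest path: 5 -> 3
Total weight: 4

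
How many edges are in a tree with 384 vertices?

A tree on n vertices always has exactly n - 1 edges.
For n = 384: edges = 384 - 1 = 383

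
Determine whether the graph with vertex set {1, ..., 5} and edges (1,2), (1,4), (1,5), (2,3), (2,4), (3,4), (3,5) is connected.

Step 1: Build adjacency list from edges:
  1: 2, 4, 5
  2: 1, 3, 4
  3: 2, 4, 5
  4: 1, 2, 3
  5: 1, 3

Step 2: Run BFS/DFS from vertex 1:
  Visited: {1, 2, 4, 5, 3}
  Reached 5 of 5 vertices

Step 3: All 5 vertices reached from vertex 1, so the graph is connected.
Answer: Yes, the graph is connected.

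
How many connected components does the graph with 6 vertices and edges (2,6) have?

Step 1: Build adjacency list from edges:
  1: (none)
  2: 6
  3: (none)
  4: (none)
  5: (none)
  6: 2

Step 2: Run BFS/DFS from vertex 1:
  Visited: {1}
  Reached 1 of 6 vertices

Step 3: Only 1 of 6 vertices reached. Graph is disconnected.
Connected components: {1}, {2, 6}, {3}, {4}, {5}
Number of connected components: 5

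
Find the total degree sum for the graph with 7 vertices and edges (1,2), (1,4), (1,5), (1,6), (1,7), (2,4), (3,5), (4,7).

Step 1: Count edges incident to each vertex:
  deg(1) = 5 (neighbors: 2, 4, 5, 6, 7)
  deg(2) = 2 (neighbors: 1, 4)
  deg(3) = 1 (neighbors: 5)
  deg(4) = 3 (neighbors: 1, 2, 7)
  deg(5) = 2 (neighbors: 1, 3)
  deg(6) = 1 (neighbors: 1)
  deg(7) = 2 (neighbors: 1, 4)

Step 2: Sum all degrees:
  5 + 2 + 1 + 3 + 2 + 1 + 2 = 16

Verification: sum of degrees = 2 * |E| = 2 * 8 = 16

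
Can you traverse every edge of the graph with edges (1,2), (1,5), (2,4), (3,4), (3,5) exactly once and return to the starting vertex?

Step 1: Find the degree of each vertex:
  deg(1) = 2
  deg(2) = 2
  deg(3) = 2
  deg(4) = 2
  deg(5) = 2

Step 2: Count vertices with odd degree:
  All vertices have even degree (0 odd-degree vertices)

Step 3: Apply Euler's theorem:
  - Eulerian circuit exists iff graph is connected and all vertices have even degree
  - Eulerian path exists iff graph is connected and has 0 or 2 odd-degree vertices

Graph is connected with 0 odd-degree vertices.
Both Eulerian circuit and Eulerian path exist.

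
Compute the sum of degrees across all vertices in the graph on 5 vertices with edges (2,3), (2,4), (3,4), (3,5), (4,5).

Step 1: Count edges incident to each vertex:
  deg(1) = 0 (neighbors: none)
  deg(2) = 2 (neighbors: 3, 4)
  deg(3) = 3 (neighbors: 2, 4, 5)
  deg(4) = 3 (neighbors: 2, 3, 5)
  deg(5) = 2 (neighbors: 3, 4)

Step 2: Sum all degrees:
  0 + 2 + 3 + 3 + 2 = 10

Verification: sum of degrees = 2 * |E| = 2 * 5 = 10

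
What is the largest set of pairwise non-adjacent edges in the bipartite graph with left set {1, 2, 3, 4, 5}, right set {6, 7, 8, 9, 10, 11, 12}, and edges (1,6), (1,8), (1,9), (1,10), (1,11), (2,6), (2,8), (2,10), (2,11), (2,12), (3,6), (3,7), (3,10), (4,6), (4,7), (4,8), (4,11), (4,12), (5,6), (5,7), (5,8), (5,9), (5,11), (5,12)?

Step 1: List the neighbors of each left vertex:
  1: 6, 8, 9, 10, 11
  2: 6, 8, 10, 11, 12
  3: 6, 7, 10
  4: 6, 7, 8, 11, 12
  5: 6, 7, 8, 9, 11, 12

Step 2: Greedily match left vertices, then look for augmenting paths:
  Match 1 -- 6
  Match 2 -- 8
  Match 3 -- 7
  Match 4 -- 11
  Match 5 -- 9
  No augmenting path remains.

Step 3: Verify this is maximum:
  Matching size 5 = min(|L|, |R|) = min(5, 7), which is an upper bound, so this matching is maximum.

Maximum matching: {(1,6), (2,8), (3,7), (4,11), (5,9)}
Size: 5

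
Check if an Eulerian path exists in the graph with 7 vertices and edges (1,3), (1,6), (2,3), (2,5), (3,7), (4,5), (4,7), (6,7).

Step 1: Find the degree of each vertex:
  deg(1) = 2
  deg(2) = 2
  deg(3) = 3
  deg(4) = 2
  deg(5) = 2
  deg(6) = 2
  deg(7) = 3

Step 2: Count vertices with odd degree:
  Odd-degree vertices: 3, 7 (2 total)

Step 3: Apply Euler's theorem:
  - Eulerian circuit exists iff graph is connected and all vertices have even degree
  - Eulerian path exists iff graph is connected and has 0 or 2 odd-degree vertices

Graph is connected with exactly 2 odd-degree vertices (3, 7).
Eulerian path exists (starting and ending at the odd-degree vertices), but no Eulerian circuit.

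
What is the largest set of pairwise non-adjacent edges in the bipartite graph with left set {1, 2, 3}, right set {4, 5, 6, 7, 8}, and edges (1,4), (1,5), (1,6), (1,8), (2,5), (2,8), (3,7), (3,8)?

Step 1: List the neighbors of each left vertex:
  1: 4, 5, 6, 8
  2: 5, 8
  3: 7, 8

Step 2: Greedily match left vertices, then look for augmenting paths:
  Match 1 -- 4
  Match 2 -- 5
  Match 3 -- 7
  No augmenting path remains.

Step 3: Verify this is maximum:
  Matching size 3 = min(|L|, |R|) = min(3, 5), which is an upper bound, so this matching is maximum.

Maximum matching: {(1,4), (2,5), (3,7)}
Size: 3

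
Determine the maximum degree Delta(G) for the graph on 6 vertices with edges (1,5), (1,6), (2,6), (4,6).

Step 1: Count edges incident to each vertex:
  deg(1) = 2 (neighbors: 5, 6)
  deg(2) = 1 (neighbors: 6)
  deg(3) = 0 (neighbors: none)
  deg(4) = 1 (neighbors: 6)
  deg(5) = 1 (neighbors: 1)
  deg(6) = 3 (neighbors: 1, 2, 4)

Step 2: Find maximum:
  max(2, 1, 0, 1, 1, 3) = 3 (vertex 6)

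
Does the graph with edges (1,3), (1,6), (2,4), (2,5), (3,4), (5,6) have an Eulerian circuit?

Step 1: Find the degree of each vertex:
  deg(1) = 2
  deg(2) = 2
  deg(3) = 2
  deg(4) = 2
  deg(5) = 2
  deg(6) = 2

Step 2: Count vertices with odd degree:
  All vertices have even degree (0 odd-degree vertices)

Step 3: Apply Euler's theorem:
  - Eulerian circuit exists iff graph is connected and all vertices have even degree
  - Eulerian path exists iff graph is connected and has 0 or 2 odd-degree vertices

Graph is connected with 0 odd-degree vertices.
Both Eulerian circuit and Eulerian path exist.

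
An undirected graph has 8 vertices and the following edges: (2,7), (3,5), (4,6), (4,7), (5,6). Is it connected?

Step 1: Build adjacency list from edges:
  1: (none)
  2: 7
  3: 5
  4: 6, 7
  5: 3, 6
  6: 4, 5
  7: 2, 4
  8: (none)

Step 2: Run BFS/DFS from vertex 1:
  Visited: {1}
  Reached 1 of 8 vertices

Step 3: Only 1 of 8 vertices reached. Graph is disconnected.
Connected components: {1}, {2, 3, 4, 5, 6, 7}, {8}
Answer: No, the graph is not connected (3 components).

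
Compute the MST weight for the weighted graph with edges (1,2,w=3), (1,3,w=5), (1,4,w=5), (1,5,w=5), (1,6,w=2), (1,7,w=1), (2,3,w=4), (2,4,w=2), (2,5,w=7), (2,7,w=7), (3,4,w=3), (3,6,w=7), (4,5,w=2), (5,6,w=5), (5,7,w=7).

Apply Kruskal's algorithm (sort edges by weight, add if no cycle):

Sorted edges by weight:
  (1,7) w=1
  (1,6) w=2
  (2,4) w=2
  (4,5) w=2
  (1,2) w=3
  (3,4) w=3
  (2,3) w=4
  (1,3) w=5
  (1,4) w=5
  (1,5) w=5
  (5,6) w=5
  (2,5) w=7
  (2,7) w=7
  (3,6) w=7
  (5,7) w=7

Add edge (1,7) w=1 -- no cycle. Running total: 1
Add edge (1,6) w=2 -- no cycle. Running total: 3
Add edge (2,4) w=2 -- no cycle. Running total: 5
Add edge (4,5) w=2 -- no cycle. Running total: 7
Add edge (1,2) w=3 -- no cycle. Running total: 10
Add edge (3,4) w=3 -- no cycle. Running total: 13

MST edges: (1,7,w=1), (1,6,w=2), (2,4,w=2), (4,5,w=2), (1,2,w=3), (3,4,w=3)
Total MST weight: 1 + 2 + 2 + 2 + 3 + 3 = 13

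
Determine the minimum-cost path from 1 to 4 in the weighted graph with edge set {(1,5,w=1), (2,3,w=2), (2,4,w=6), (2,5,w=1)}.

Step 1: Build adjacency list with weights:
  1: 5(w=1)
  2: 3(w=2), 4(w=6), 5(w=1)
  3: 2(w=2)
  4: 2(w=6)
  5: 1(w=1), 2(w=1)

Step 2: Apply Dijkstra's algorithm from vertex 1:
  Visit vertex 1 (distance=0)
    Update dist[5] = 1
  Visit vertex 5 (distance=1)
    Update dist[2] = 2
  Visit vertex 2 (distance=2)
    Update dist[3] = 4
    Update dist[4] = 8
  Visit vertex 3 (distance=4)
  Visit vertex 4 (distance=8)

Step 3: Shortest path: 1 -> 5 -> 2 -> 4
Total weight: 1 + 1 + 6 = 8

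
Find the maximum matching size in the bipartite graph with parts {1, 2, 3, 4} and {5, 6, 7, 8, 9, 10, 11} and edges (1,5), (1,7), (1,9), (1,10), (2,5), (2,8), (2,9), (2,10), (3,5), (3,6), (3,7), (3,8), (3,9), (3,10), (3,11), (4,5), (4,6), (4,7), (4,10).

Step 1: List the neighbors of each left vertex:
  1: 5, 7, 9, 10
  2: 5, 8, 9, 10
  3: 5, 6, 7, 8, 9, 10, 11
  4: 5, 6, 7, 10

Step 2: Greedily match left vertices, then look for augmenting paths:
  Match 1 -- 5
  Match 2 -- 8
  Match 3 -- 6
  Match 4 -- 7
  No augmenting path remains.

Step 3: Verify this is maximum:
  Matching size 4 = min(|L|, |R|) = min(4, 7), which is an upper bound, so this matching is maximum.

Maximum matching: {(1,5), (2,8), (3,6), (4,7)}
Size: 4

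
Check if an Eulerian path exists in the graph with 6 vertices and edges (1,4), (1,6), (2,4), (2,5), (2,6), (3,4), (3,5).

Step 1: Find the degree of each vertex:
  deg(1) = 2
  deg(2) = 3
  deg(3) = 2
  deg(4) = 3
  deg(5) = 2
  deg(6) = 2

Step 2: Count vertices with odd degree:
  Odd-degree vertices: 2, 4 (2 total)

Step 3: Apply Euler's theorem:
  - Eulerian circuit exists iff graph is connected and all vertices have even degree
  - Eulerian path exists iff graph is connected and has 0 or 2 odd-degree vertices

Graph is connected with exactly 2 odd-degree vertices (2, 4).
Eulerian path exists (starting and ending at the odd-degree vertices), but no Eulerian circuit.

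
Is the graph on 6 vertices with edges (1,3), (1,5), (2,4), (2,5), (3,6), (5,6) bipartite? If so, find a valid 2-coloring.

Step 1: Attempt 2-coloring using BFS:
  Start at vertex 1, assign color 0
  Color vertex 3 with color 1 (neighbor of 1)
  Color vertex 5 with color 1 (neighbor of 1)
  Color vertex 6 with color 0 (neighbor of 3)
  Color vertex 2 with color 0 (neighbor of 5)
  Color vertex 4 with color 1 (neighbor of 2)

Step 2: 2-coloring succeeded. No conflicts found.
  Set A (color 0): {1, 2, 6}
  Set B (color 1): {3, 4, 5}

The graph is bipartite with partition {1, 2, 6}, {3, 4, 5}.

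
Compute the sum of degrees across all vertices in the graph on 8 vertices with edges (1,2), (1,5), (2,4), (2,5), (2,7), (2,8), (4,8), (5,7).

Step 1: Count edges incident to each vertex:
  deg(1) = 2 (neighbors: 2, 5)
  deg(2) = 5 (neighbors: 1, 4, 5, 7, 8)
  deg(3) = 0 (neighbors: none)
  deg(4) = 2 (neighbors: 2, 8)
  deg(5) = 3 (neighbors: 1, 2, 7)
  deg(6) = 0 (neighbors: none)
  deg(7) = 2 (neighbors: 2, 5)
  deg(8) = 2 (neighbors: 2, 4)

Step 2: Sum all degrees:
  2 + 5 + 0 + 2 + 3 + 0 + 2 + 2 = 16

Verification: sum of degrees = 2 * |E| = 2 * 8 = 16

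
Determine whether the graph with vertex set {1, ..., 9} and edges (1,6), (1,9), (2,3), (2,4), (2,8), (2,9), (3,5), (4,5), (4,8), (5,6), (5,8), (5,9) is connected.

Step 1: Build adjacency list from edges:
  1: 6, 9
  2: 3, 4, 8, 9
  3: 2, 5
  4: 2, 5, 8
  5: 3, 4, 6, 8, 9
  6: 1, 5
  7: (none)
  8: 2, 4, 5
  9: 1, 2, 5

Step 2: Run BFS/DFS from vertex 1:
  Visited: {1, 6, 9, 5, 2, 3, 4, 8}
  Reached 8 of 9 vertices

Step 3: Only 8 of 9 vertices reached. Graph is disconnected.
Connected components: {1, 2, 3, 4, 5, 6, 8, 9}, {7}
Answer: No, the graph is not connected (2 components).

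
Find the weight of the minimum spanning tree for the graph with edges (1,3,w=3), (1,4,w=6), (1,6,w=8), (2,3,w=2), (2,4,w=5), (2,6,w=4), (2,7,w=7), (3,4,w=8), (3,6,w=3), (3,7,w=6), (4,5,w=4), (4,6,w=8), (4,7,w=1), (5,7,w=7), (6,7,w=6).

Apply Kruskal's algorithm (sort edges by weight, add if no cycle):

Sorted edges by weight:
  (4,7) w=1
  (2,3) w=2
  (1,3) w=3
  (3,6) w=3
  (2,6) w=4
  (4,5) w=4
  (2,4) w=5
  (1,4) w=6
  (3,7) w=6
  (6,7) w=6
  (2,7) w=7
  (5,7) w=7
  (1,6) w=8
  (3,4) w=8
  (4,6) w=8

Add edge (4,7) w=1 -- no cycle. Running total: 1
Add edge (2,3) w=2 -- no cycle. Running total: 3
Add edge (1,3) w=3 -- no cycle. Running total: 6
Add edge (3,6) w=3 -- no cycle. Running total: 9
Skip edge (2,6) w=4 -- would create cycle
Add edge (4,5) w=4 -- no cycle. Running total: 13
Add edge (2,4) w=5 -- no cycle. Running total: 18

MST edges: (4,7,w=1), (2,3,w=2), (1,3,w=3), (3,6,w=3), (4,5,w=4), (2,4,w=5)
Total MST weight: 1 + 2 + 3 + 3 + 4 + 5 = 18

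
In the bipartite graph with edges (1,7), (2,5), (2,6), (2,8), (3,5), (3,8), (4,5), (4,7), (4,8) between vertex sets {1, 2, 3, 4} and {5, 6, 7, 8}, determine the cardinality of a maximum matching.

Step 1: List the neighbors of each left vertex:
  1: 7
  2: 5, 6, 8
  3: 5, 8
  4: 5, 7, 8

Step 2: Greedily match left vertices, then look for augmenting paths:
  Match 1 -- 7
  Match 2 -- 6
  Match 3 -- 8
  Match 4 -- 5
  No augmenting path remains.

Step 3: Verify this is maximum:
  Matching size 4 = min(|L|, |R|) = min(4, 4), which is an upper bound, so this matching is maximum.

Maximum matching: {(1,7), (2,6), (3,8), (4,5)}
Size: 4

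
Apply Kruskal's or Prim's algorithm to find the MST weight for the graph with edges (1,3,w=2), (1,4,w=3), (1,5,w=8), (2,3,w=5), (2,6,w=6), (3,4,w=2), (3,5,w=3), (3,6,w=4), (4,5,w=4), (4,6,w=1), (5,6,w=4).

Apply Kruskal's algorithm (sort edges by weight, add if no cycle):

Sorted edges by weight:
  (4,6) w=1
  (1,3) w=2
  (3,4) w=2
  (1,4) w=3
  (3,5) w=3
  (3,6) w=4
  (4,5) w=4
  (5,6) w=4
  (2,3) w=5
  (2,6) w=6
  (1,5) w=8

Add edge (4,6) w=1 -- no cycle. Running total: 1
Add edge (1,3) w=2 -- no cycle. Running total: 3
Add edge (3,4) w=2 -- no cycle. Running total: 5
Skip edge (1,4) w=3 -- would create cycle
Add edge (3,5) w=3 -- no cycle. Running total: 8
Skip edge (3,6) w=4 -- would create cycle
Skip edge (4,5) w=4 -- would create cycle
Skip edge (5,6) w=4 -- would create cycle
Add edge (2,3) w=5 -- no cycle. Running total: 13

MST edges: (4,6,w=1), (1,3,w=2), (3,4,w=2), (3,5,w=3), (2,3,w=5)
Total MST weight: 1 + 2 + 2 + 3 + 5 = 13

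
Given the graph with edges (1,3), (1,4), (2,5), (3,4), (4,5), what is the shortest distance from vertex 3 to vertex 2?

Step 1: Build adjacency list:
  1: 3, 4
  2: 5
  3: 1, 4
  4: 1, 3, 5
  5: 2, 4

Step 2: BFS from vertex 3 to find shortest path to 2:
  vertex 1 reached at distance 1
  vertex 4 reached at distance 1
  vertex 5 reached at distance 2
  vertex 2 reached at distance 3

Step 3: Shortest path: 3 -> 4 -> 5 -> 2
Path length: 3 edges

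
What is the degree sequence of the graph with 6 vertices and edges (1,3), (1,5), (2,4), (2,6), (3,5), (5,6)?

Step 1: Count edges incident to each vertex:
  deg(1) = 2 (neighbors: 3, 5)
  deg(2) = 2 (neighbors: 4, 6)
  deg(3) = 2 (neighbors: 1, 5)
  deg(4) = 1 (neighbors: 2)
  deg(5) = 3 (neighbors: 1, 3, 6)
  deg(6) = 2 (neighbors: 2, 5)

Step 2: Sort degrees in non-increasing order:
  Degrees: [2, 2, 2, 1, 3, 2] -> sorted: [3, 2, 2, 2, 2, 1]

Degree sequence: [3, 2, 2, 2, 2, 1]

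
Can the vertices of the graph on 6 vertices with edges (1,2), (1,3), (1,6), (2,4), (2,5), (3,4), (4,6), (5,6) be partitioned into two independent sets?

Step 1: Attempt 2-coloring using BFS:
  Start at vertex 1, assign color 0
  Color vertex 2 with color 1 (neighbor of 1)
  Color vertex 3 with color 1 (neighbor of 1)
  Color vertex 6 with color 1 (neighbor of 1)
  Color vertex 4 with color 0 (neighbor of 2)
  Color vertex 5 with color 0 (neighbor of 2)

Step 2: 2-coloring succeeded. No conflicts found.
  Set A (color 0): {1, 4, 5}
  Set B (color 1): {2, 3, 6}

The graph is bipartite with partition {1, 4, 5}, {2, 3, 6}.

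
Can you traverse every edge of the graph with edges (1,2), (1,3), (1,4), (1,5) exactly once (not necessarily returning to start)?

Step 1: Find the degree of each vertex:
  deg(1) = 4
  deg(2) = 1
  deg(3) = 1
  deg(4) = 1
  deg(5) = 1

Step 2: Count vertices with odd degree:
  Odd-degree vertices: 2, 3, 4, 5 (4 total)

Step 3: Apply Euler's theorem:
  - Eulerian circuit exists iff graph is connected and all vertices have even degree
  - Eulerian path exists iff graph is connected and has 0 or 2 odd-degree vertices

Graph has 4 odd-degree vertices (need 0 or 2).
Neither Eulerian path nor Eulerian circuit exists.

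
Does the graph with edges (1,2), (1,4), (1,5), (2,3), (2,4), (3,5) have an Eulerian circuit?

Step 1: Find the degree of each vertex:
  deg(1) = 3
  deg(2) = 3
  deg(3) = 2
  deg(4) = 2
  deg(5) = 2

Step 2: Count vertices with odd degree:
  Odd-degree vertices: 1, 2 (2 total)

Step 3: Apply Euler's theorem:
  - Eulerian circuit exists iff graph is connected and all vertices have even degree
  - Eulerian path exists iff graph is connected and has 0 or 2 odd-degree vertices

Graph is connected with exactly 2 odd-degree vertices (1, 2).
Eulerian path exists (starting and ending at the odd-degree vertices), but no Eulerian circuit.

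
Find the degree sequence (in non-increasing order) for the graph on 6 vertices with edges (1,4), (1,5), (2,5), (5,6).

Step 1: Count edges incident to each vertex:
  deg(1) = 2 (neighbors: 4, 5)
  deg(2) = 1 (neighbors: 5)
  deg(3) = 0 (neighbors: none)
  deg(4) = 1 (neighbors: 1)
  deg(5) = 3 (neighbors: 1, 2, 6)
  deg(6) = 1 (neighbors: 5)

Step 2: Sort degrees in non-increasing order:
  Degrees: [2, 1, 0, 1, 3, 1] -> sorted: [3, 2, 1, 1, 1, 0]

Degree sequence: [3, 2, 1, 1, 1, 0]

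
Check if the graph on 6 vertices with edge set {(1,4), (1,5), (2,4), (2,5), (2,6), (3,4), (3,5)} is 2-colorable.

Step 1: Attempt 2-coloring using BFS:
  Start at vertex 1, assign color 0
  Color vertex 4 with color 1 (neighbor of 1)
  Color vertex 5 with color 1 (neighbor of 1)
  Color vertex 2 with color 0 (neighbor of 4)
  Color vertex 3 with color 0 (neighbor of 4)
  Color vertex 6 with color 1 (neighbor of 2)

Step 2: 2-coloring succeeded. No conflicts found.
  Set A (color 0): {1, 2, 3}
  Set B (color 1): {4, 5, 6}

The graph is bipartite with partition {1, 2, 3}, {4, 5, 6}.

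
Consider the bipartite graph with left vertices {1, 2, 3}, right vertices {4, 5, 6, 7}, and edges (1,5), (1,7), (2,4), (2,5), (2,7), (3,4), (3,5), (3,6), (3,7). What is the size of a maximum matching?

Step 1: List the neighbors of each left vertex:
  1: 5, 7
  2: 4, 5, 7
  3: 4, 5, 6, 7

Step 2: Greedily match left vertices, then look for augmenting paths:
  Match 1 -- 5
  Match 2 -- 4
  Match 3 -- 6
  No augmenting path remains.

Step 3: Verify this is maximum:
  Matching size 3 = min(|L|, |R|) = min(3, 4), which is an upper bound, so this matching is maximum.

Maximum matching: {(1,5), (2,4), (3,6)}
Size: 3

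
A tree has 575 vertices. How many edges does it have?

A tree on n vertices always has exactly n - 1 edges.
For n = 575: edges = 575 - 1 = 574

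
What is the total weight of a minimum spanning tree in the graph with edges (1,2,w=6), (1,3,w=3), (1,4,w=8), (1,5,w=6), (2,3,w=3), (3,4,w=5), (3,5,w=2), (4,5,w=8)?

Apply Kruskal's algorithm (sort edges by weight, add if no cycle):

Sorted edges by weight:
  (3,5) w=2
  (1,3) w=3
  (2,3) w=3
  (3,4) w=5
  (1,5) w=6
  (1,2) w=6
  (1,4) w=8
  (4,5) w=8

Add edge (3,5) w=2 -- no cycle. Running total: 2
Add edge (1,3) w=3 -- no cycle. Running total: 5
Add edge (2,3) w=3 -- no cycle. Running total: 8
Add edge (3,4) w=5 -- no cycle. Running total: 13

MST edges: (3,5,w=2), (1,3,w=3), (2,3,w=3), (3,4,w=5)
Total MST weight: 2 + 3 + 3 + 5 = 13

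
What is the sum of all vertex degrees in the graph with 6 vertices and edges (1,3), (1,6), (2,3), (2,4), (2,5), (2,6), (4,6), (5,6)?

Step 1: Count edges incident to each vertex:
  deg(1) = 2 (neighbors: 3, 6)
  deg(2) = 4 (neighbors: 3, 4, 5, 6)
  deg(3) = 2 (neighbors: 1, 2)
  deg(4) = 2 (neighbors: 2, 6)
  deg(5) = 2 (neighbors: 2, 6)
  deg(6) = 4 (neighbors: 1, 2, 4, 5)

Step 2: Sum all degrees:
  2 + 4 + 2 + 2 + 2 + 4 = 16

Verification: sum of degrees = 2 * |E| = 2 * 8 = 16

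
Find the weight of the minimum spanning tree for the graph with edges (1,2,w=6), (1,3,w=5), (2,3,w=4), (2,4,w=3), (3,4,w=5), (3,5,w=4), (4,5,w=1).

Apply Kruskal's algorithm (sort edges by weight, add if no cycle):

Sorted edges by weight:
  (4,5) w=1
  (2,4) w=3
  (2,3) w=4
  (3,5) w=4
  (1,3) w=5
  (3,4) w=5
  (1,2) w=6

Add edge (4,5) w=1 -- no cycle. Running total: 1
Add edge (2,4) w=3 -- no cycle. Running total: 4
Add edge (2,3) w=4 -- no cycle. Running total: 8
Skip edge (3,5) w=4 -- would create cycle
Add edge (1,3) w=5 -- no cycle. Running total: 13

MST edges: (4,5,w=1), (2,4,w=3), (2,3,w=4), (1,3,w=5)
Total MST weight: 1 + 3 + 4 + 5 = 13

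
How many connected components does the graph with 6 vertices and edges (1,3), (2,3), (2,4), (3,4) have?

Step 1: Build adjacency list from edges:
  1: 3
  2: 3, 4
  3: 1, 2, 4
  4: 2, 3
  5: (none)
  6: (none)

Step 2: Run BFS/DFS from vertex 1:
  Visited: {1, 3, 2, 4}
  Reached 4 of 6 vertices

Step 3: Only 4 of 6 vertices reached. Graph is disconnected.
Connected components: {1, 2, 3, 4}, {5}, {6}
Number of connected components: 3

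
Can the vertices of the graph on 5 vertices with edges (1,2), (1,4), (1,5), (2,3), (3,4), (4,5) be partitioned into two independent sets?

Step 1: Attempt 2-coloring using BFS:
  Start at vertex 1, assign color 0
  Color vertex 2 with color 1 (neighbor of 1)
  Color vertex 4 with color 1 (neighbor of 1)
  Color vertex 5 with color 1 (neighbor of 1)
  Color vertex 3 with color 0 (neighbor of 2)

Step 2: Conflict found! Vertices 4 and 5 are adjacent but have the same color.
This means the graph contains an odd cycle.

The graph is NOT bipartite.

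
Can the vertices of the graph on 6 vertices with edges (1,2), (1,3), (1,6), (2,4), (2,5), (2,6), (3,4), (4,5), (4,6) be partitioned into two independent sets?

Step 1: Attempt 2-coloring using BFS:
  Start at vertex 1, assign color 0
  Color vertex 2 with color 1 (neighbor of 1)
  Color vertex 3 with color 1 (neighbor of 1)
  Color vertex 6 with color 1 (neighbor of 1)
  Color vertex 4 with color 0 (neighbor of 2)
  Color vertex 5 with color 0 (neighbor of 2)

Step 2: Conflict found! Vertices 2 and 6 are adjacent but have the same color.
This means the graph contains an odd cycle.

The graph is NOT bipartite.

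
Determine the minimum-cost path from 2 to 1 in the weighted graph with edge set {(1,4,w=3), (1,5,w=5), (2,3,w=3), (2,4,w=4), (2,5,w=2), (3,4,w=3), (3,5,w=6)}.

Step 1: Build adjacency list with weights:
  1: 4(w=3), 5(w=5)
  2: 3(w=3), 4(w=4), 5(w=2)
  3: 2(w=3), 4(w=3), 5(w=6)
  4: 1(w=3), 2(w=4), 3(w=3)
  5: 1(w=5), 2(w=2), 3(w=6)

Step 2: Apply Dijkstra's algorithm from vertex 2:
  Visit vertex 2 (distance=0)
    Update dist[3] = 3
    Update dist[4] = 4
    Update dist[5] = 2
  Visit vertex 5 (distance=2)
    Update dist[1] = 7
  Visit vertex 3 (distance=3)
  Visit vertex 4 (distance=4)
  Visit vertex 1 (distance=7)

Step 3: Shortest path: 2 -> 5 -> 1
Total weight: 2 + 5 = 7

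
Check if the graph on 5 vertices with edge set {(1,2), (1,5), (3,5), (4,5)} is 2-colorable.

Step 1: Attempt 2-coloring using BFS:
  Start at vertex 1, assign color 0
  Color vertex 2 with color 1 (neighbor of 1)
  Color vertex 5 with color 1 (neighbor of 1)
  Color vertex 3 with color 0 (neighbor of 5)
  Color vertex 4 with color 0 (neighbor of 5)

Step 2: 2-coloring succeeded. No conflicts found.
  Set A (color 0): {1, 3, 4}
  Set B (color 1): {2, 5}

The graph is bipartite with partition {1, 3, 4}, {2, 5}.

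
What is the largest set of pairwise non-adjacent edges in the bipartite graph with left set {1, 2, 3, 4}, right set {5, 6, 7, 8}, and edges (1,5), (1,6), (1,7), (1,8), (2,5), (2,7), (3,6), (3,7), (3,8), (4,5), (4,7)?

Step 1: List the neighbors of each left vertex:
  1: 5, 6, 7, 8
  2: 5, 7
  3: 6, 7, 8
  4: 5, 7

Step 2: Greedily match left vertices, then look for augmenting paths:
  Match 1 -- 8
  Match 2 -- 7
  Match 3 -- 6
  Match 4 -- 5
  No augmenting path remains.

Step 3: Verify this is maximum:
  Matching size 4 = min(|L|, |R|) = min(4, 4), which is an upper bound, so this matching is maximum.

Maximum matching: {(1,8), (2,7), (3,6), (4,5)}
Size: 4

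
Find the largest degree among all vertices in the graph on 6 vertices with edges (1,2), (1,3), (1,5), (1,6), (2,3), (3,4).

Step 1: Count edges incident to each vertex:
  deg(1) = 4 (neighbors: 2, 3, 5, 6)
  deg(2) = 2 (neighbors: 1, 3)
  deg(3) = 3 (neighbors: 1, 2, 4)
  deg(4) = 1 (neighbors: 3)
  deg(5) = 1 (neighbors: 1)
  deg(6) = 1 (neighbors: 1)

Step 2: Find maximum:
  max(4, 2, 3, 1, 1, 1) = 4 (vertex 1)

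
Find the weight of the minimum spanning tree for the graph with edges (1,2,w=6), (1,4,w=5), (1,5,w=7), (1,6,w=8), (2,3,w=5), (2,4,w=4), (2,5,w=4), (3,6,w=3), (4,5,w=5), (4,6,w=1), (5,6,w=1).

Apply Kruskal's algorithm (sort edges by weight, add if no cycle):

Sorted edges by weight:
  (4,6) w=1
  (5,6) w=1
  (3,6) w=3
  (2,5) w=4
  (2,4) w=4
  (1,4) w=5
  (2,3) w=5
  (4,5) w=5
  (1,2) w=6
  (1,5) w=7
  (1,6) w=8

Add edge (4,6) w=1 -- no cycle. Running total: 1
Add edge (5,6) w=1 -- no cycle. Running total: 2
Add edge (3,6) w=3 -- no cycle. Running total: 5
Add edge (2,5) w=4 -- no cycle. Running total: 9
Skip edge (2,4) w=4 -- would create cycle
Add edge (1,4) w=5 -- no cycle. Running total: 14

MST edges: (4,6,w=1), (5,6,w=1), (3,6,w=3), (2,5,w=4), (1,4,w=5)
Total MST weight: 1 + 1 + 3 + 4 + 5 = 14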